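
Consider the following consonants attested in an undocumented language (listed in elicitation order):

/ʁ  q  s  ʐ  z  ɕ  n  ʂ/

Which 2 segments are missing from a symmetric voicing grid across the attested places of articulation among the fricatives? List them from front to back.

/ʑ/, /χ/

alveolar: voiceless /s/, voiced /z/.
retroflex: voiceless /ʂ/, voiced /ʐ/.
alveolo-palatal: voiceless /ɕ/, voiced —.
uvular: voiceless —, voiced /ʁ/.
Gaps, from front to back: alveolo-palatal lacks voiced (/ʑ/); uvular lacks voiceless (/χ/).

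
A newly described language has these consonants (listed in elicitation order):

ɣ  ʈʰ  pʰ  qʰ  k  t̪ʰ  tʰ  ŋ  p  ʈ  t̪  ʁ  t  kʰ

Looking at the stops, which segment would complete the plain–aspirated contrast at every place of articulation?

place of articulation  plain     aspirated
bilabial          p         pʰ      
dental            t̪        t̪ʰ     
alveolar          t         tʰ      
retroflex         ʈ         ʈʰ      
velar             k         kʰ      
uvular            —         qʰ      
The uvular row has no plain member, so the gap is the plain uvular stop /q/.

/q/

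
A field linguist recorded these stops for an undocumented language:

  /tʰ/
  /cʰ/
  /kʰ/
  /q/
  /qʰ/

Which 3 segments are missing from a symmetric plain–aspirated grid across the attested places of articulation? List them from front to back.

/t/, /c/, /k/

Plain: /q/ (uvular).
Aspirated: /tʰ/ (alveolar), /cʰ/ (palatal), /kʰ/ (velar), /qʰ/ (uvular).
Gaps, from front to back: alveolar lacks plain (/t/); palatal lacks plain (/c/); velar lacks plain (/k/).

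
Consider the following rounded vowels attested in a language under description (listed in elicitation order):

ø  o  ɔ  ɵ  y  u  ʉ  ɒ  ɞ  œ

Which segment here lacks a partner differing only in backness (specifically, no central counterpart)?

/ɒ/

High: /y/ ~ /ʉ/ ~ /u/
High-mid: /ø/ ~ /ɵ/ ~ /o/
Low-mid: /œ/ ~ /ɞ/ ~ /ɔ/
Low: only /ɒ/ (back); no central partner.
So /ɒ/ is the unpaired segment.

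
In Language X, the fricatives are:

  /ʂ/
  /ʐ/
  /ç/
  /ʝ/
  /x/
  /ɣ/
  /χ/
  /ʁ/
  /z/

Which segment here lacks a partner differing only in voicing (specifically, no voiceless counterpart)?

Retroflex: /ʂ/ ~ /ʐ/
Palatal: /ç/ ~ /ʝ/
Velar: /x/ ~ /ɣ/
Uvular: /χ/ ~ /ʁ/
Alveolar: only /z/ (voiced); no voiceless partner.
So /z/ is the unpaired segment.

/z/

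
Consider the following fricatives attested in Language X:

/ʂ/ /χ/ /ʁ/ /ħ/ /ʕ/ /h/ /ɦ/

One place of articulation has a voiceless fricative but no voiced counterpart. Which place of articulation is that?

retroflex

Voiceless: /ʂ/ (retroflex), /χ/ (uvular), /ħ/ (pharyngeal), /h/ (glottal).
Voiced: /ʁ/ (uvular), /ʕ/ (pharyngeal), /ɦ/ (glottal).
Every place of articulation has a voiced member except retroflex, where /ʐ/ would be expected.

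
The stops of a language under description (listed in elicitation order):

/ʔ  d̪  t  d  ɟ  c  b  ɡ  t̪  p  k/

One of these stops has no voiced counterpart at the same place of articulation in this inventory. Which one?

/ʔ/

Bilabial: /p/ ~ /b/
Dental: /t̪/ ~ /d̪/
Alveolar: /t/ ~ /d/
Palatal: /c/ ~ /ɟ/
Velar: /k/ ~ /ɡ/
Glottal: only /ʔ/ (voiceless); no voiced partner.
So /ʔ/ is the unpaired segment.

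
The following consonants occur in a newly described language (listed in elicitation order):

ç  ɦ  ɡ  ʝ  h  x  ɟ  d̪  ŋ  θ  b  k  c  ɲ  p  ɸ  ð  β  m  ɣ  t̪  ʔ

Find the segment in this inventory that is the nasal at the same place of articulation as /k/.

/ŋ/

/k/ is a voiceless velar stop.
The nasal at the same place is a velar nasal — in this inventory, /ŋ/.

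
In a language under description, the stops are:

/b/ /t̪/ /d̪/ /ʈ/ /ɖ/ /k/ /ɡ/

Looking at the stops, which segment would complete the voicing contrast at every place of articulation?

bilabial: voiceless —, voiced /b/.
dental: voiceless /t̪/, voiced /d̪/.
retroflex: voiceless /ʈ/, voiced /ɖ/.
velar: voiceless /k/, voiced /ɡ/.
The bilabial row has no voiceless member, so the gap is the voiceless bilabial stop /p/.

/p/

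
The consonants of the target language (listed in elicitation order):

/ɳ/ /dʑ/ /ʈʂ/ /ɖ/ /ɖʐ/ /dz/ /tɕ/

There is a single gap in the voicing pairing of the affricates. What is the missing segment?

/ts/

alveolar: voiceless —, voiced /dz/.
retroflex: voiceless /ʈʂ/, voiced /ɖʐ/.
alveolo-palatal: voiceless /tɕ/, voiced /dʑ/.
The alveolar row has no voiceless member, so the gap is the voiceless alveolar affricate /ts/.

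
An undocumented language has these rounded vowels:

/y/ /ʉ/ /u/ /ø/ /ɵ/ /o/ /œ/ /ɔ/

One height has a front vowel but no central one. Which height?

height            front     central   back    
high              y         ʉ         u       
high-mid          ø         ɵ         o       
low-mid           œ         —         ɔ       
Every height has a central member except low-mid, where /ɞ/ would be expected.

low-mid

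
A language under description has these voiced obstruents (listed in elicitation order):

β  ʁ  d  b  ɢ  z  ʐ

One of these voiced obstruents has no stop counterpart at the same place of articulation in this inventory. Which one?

/ʐ/

Bilabial: /b/ ~ /β/
Alveolar: /d/ ~ /z/
Uvular: /ɢ/ ~ /ʁ/
Retroflex: only /ʐ/ (fricative); no stop partner.
So /ʐ/ is the unpaired segment.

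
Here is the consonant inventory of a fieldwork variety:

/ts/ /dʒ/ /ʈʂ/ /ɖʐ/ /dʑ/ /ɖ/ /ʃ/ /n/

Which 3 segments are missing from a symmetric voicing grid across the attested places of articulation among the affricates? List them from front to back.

/dz/, /tʃ/, /tɕ/

Voiceless: /ts/ (alveolar), /ʈʂ/ (retroflex).
Voiced: /dʒ/ (postalveolar), /ɖʐ/ (retroflex), /dʑ/ (alveolo-palatal).
Gaps, from front to back: alveolar lacks voiced (/dz/); postalveolar lacks voiceless (/tʃ/); alveolo-palatal lacks voiceless (/tɕ/).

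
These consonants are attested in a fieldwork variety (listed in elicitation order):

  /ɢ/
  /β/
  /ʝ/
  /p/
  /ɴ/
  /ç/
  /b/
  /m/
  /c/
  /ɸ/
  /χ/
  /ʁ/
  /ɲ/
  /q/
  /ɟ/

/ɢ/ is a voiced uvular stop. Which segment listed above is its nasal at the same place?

/ɴ/

The nasal at the same place is an uvular nasal — in this inventory, /ɴ/.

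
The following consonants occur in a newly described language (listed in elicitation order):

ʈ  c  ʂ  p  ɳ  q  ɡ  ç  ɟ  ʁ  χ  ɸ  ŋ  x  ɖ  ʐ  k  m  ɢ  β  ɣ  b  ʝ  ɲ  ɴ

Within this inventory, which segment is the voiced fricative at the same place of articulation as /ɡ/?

/ɣ/

/ɡ/ is a voiced velar stop.
The voiced fricative at the same place is a voiced velar fricative — in this inventory, /ɣ/.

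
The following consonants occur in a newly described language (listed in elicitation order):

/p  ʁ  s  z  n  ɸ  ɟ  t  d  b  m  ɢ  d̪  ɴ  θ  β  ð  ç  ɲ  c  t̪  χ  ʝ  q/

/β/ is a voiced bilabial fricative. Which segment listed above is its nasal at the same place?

/m/

The nasal at the same place is a bilabial nasal — in this inventory, /m/.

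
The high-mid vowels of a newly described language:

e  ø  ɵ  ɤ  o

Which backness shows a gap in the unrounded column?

central

backness          unrounded  rounded 
front             e         ø       
central           —         ɵ       
back              ɤ         o       
Every backness has an unrounded member except central, where /ɘ/ would be expected.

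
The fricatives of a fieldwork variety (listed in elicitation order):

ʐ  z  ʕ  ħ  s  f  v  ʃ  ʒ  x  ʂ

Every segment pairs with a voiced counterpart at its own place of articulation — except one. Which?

Labiodental: /f/ ~ /v/
Alveolar: /s/ ~ /z/
Postalveolar: /ʃ/ ~ /ʒ/
Retroflex: /ʂ/ ~ /ʐ/
Pharyngeal: /ħ/ ~ /ʕ/
Velar: only /x/ (voiceless); no voiced partner.
So /x/ is the unpaired segment.

/x/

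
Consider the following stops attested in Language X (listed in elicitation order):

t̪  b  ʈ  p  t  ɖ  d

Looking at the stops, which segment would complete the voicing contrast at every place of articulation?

place of articulation  voiceless  voiced  
bilabial          p         b       
dental            t̪        —       
alveolar          t         d       
retroflex         ʈ         ɖ       
The dental row has no voiced member, so the gap is the voiced dental stop /d̪/.

/d̪/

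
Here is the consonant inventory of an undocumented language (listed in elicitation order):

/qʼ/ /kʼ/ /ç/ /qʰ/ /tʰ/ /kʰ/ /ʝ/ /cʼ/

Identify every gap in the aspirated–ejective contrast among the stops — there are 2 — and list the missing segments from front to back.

/tʼ/, /cʰ/

alveolar: aspirated /tʰ/, ejective —.
palatal: aspirated —, ejective /cʼ/.
velar: aspirated /kʰ/, ejective /kʼ/.
uvular: aspirated /qʰ/, ejective /qʼ/.
Gaps, from front to back: alveolar lacks ejective (/tʼ/); palatal lacks aspirated (/cʰ/).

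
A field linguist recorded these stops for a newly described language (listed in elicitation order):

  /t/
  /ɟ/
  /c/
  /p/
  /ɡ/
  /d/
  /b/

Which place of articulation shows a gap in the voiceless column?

bilabial: voiceless /p/, voiced /b/.
alveolar: voiceless /t/, voiced /d/.
palatal: voiceless /c/, voiced /ɟ/.
velar: voiceless —, voiced /ɡ/.
Every place of articulation has a voiceless member except velar, where /k/ would be expected.

velar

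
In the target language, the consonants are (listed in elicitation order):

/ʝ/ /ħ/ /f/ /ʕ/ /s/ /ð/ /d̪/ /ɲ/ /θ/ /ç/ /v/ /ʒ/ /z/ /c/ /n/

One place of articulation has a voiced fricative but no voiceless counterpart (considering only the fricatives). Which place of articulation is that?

Voiceless: /f/ (labiodental), /θ/ (dental), /s/ (alveolar), /ç/ (palatal), /ħ/ (pharyngeal).
Voiced: /v/ (labiodental), /ð/ (dental), /z/ (alveolar), /ʒ/ (postalveolar), /ʝ/ (palatal), /ʕ/ (pharyngeal).
Every place of articulation has a voiceless member except postalveolar, where /ʃ/ would be expected.

postalveolar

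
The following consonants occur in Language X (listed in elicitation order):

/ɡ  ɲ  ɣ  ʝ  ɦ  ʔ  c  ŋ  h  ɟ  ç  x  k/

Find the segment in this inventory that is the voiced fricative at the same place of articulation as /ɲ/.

/ɲ/ is a palatal nasal.
The voiced fricative at the same place is a voiced palatal fricative — in this inventory, /ʝ/.

/ʝ/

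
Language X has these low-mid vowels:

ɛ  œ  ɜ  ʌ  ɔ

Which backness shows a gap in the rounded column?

backness          unrounded  rounded 
front             ɛ         œ       
central           ɜ         —       
back              ʌ         ɔ       
Every backness has a rounded member except central, where /ɞ/ would be expected.

central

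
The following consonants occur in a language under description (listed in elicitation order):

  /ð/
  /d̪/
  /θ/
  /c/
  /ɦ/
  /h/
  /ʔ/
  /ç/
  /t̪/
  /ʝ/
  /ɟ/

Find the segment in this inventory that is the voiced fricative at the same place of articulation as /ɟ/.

/ɟ/ is a voiced palatal stop.
The voiced fricative at the same place is a voiced palatal fricative — in this inventory, /ʝ/.

/ʝ/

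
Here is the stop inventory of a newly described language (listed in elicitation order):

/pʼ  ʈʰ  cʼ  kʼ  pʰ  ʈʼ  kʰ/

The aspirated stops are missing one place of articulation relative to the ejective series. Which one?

palatal

bilabial: aspirated /pʰ/, ejective /pʼ/.
retroflex: aspirated /ʈʰ/, ejective /ʈʼ/.
palatal: aspirated —, ejective /cʼ/.
velar: aspirated /kʰ/, ejective /kʼ/.
Every place of articulation has an aspirated member except palatal, where /cʰ/ would be expected.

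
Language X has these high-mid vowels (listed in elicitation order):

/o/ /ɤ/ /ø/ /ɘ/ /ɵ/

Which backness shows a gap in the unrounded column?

front: unrounded —, rounded /ø/.
central: unrounded /ɘ/, rounded /ɵ/.
back: unrounded /ɤ/, rounded /o/.
Every backness has an unrounded member except front, where /e/ would be expected.

front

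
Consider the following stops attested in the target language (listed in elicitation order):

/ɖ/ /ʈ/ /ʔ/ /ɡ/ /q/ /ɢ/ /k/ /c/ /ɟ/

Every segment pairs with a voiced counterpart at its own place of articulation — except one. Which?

Retroflex: /ʈ/ ~ /ɖ/
Palatal: /c/ ~ /ɟ/
Velar: /k/ ~ /ɡ/
Uvular: /q/ ~ /ɢ/
Glottal: only /ʔ/ (voiceless); no voiced partner.
So /ʔ/ is the unpaired segment.

/ʔ/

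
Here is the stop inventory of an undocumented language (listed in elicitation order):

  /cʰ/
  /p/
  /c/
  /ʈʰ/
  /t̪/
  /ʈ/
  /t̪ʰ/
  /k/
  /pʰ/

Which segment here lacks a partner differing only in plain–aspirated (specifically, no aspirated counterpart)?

/k/

Bilabial: /p/ ~ /pʰ/
Dental: /t̪/ ~ /t̪ʰ/
Retroflex: /ʈ/ ~ /ʈʰ/
Palatal: /c/ ~ /cʰ/
Velar: only /k/ (plain); no aspirated partner.
So /k/ is the unpaired segment.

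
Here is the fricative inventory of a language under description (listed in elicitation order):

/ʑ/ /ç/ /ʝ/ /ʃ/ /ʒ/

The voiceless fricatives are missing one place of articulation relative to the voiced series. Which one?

postalveolar: voiceless /ʃ/, voiced /ʒ/.
alveolo-palatal: voiceless —, voiced /ʑ/.
palatal: voiceless /ç/, voiced /ʝ/.
Every place of articulation has a voiceless member except alveolo-palatal, where /ɕ/ would be expected.

alveolo-palatal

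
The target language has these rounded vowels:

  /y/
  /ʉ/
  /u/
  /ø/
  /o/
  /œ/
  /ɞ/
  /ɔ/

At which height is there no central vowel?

Front: /y/ (high), /ø/ (high-mid), /œ/ (low-mid).
Central: /ʉ/ (high), /ɞ/ (low-mid).
Back: /u/ (high), /o/ (high-mid), /ɔ/ (low-mid).
Every height has a central member except high-mid, where /ɵ/ would be expected.

high-mid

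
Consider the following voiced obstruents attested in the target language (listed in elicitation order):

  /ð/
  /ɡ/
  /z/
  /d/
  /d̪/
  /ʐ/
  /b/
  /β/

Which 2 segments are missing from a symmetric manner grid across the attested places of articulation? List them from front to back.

bilabial: stop /b/, fricative /β/.
dental: stop /d̪/, fricative /ð/.
alveolar: stop /d/, fricative /z/.
retroflex: stop —, fricative /ʐ/.
velar: stop /ɡ/, fricative —.
Gaps, from front to back: retroflex lacks stop (/ɖ/); velar lacks fricative (/ɣ/).

/ɖ/, /ɣ/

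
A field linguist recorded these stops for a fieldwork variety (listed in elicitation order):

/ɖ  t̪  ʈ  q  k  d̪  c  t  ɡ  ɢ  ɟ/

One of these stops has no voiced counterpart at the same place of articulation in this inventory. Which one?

/t/

Dental: /t̪/ ~ /d̪/
Retroflex: /ʈ/ ~ /ɖ/
Palatal: /c/ ~ /ɟ/
Velar: /k/ ~ /ɡ/
Uvular: /q/ ~ /ɢ/
Alveolar: only /t/ (voiceless); no voiced partner.
So /t/ is the unpaired segment.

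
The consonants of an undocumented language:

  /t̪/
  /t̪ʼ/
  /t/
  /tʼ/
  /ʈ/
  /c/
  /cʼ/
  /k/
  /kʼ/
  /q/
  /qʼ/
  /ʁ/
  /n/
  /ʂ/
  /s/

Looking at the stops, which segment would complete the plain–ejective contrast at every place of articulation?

/ʈʼ/

place of articulation  plain     ejective
dental            t̪        t̪ʼ     
alveolar          t         tʼ      
retroflex         ʈ         —       
palatal           c         cʼ      
velar             k         kʼ      
uvular            q         qʼ      
The retroflex row has no ejective member, so the gap is the ejective retroflex stop /ʈʼ/.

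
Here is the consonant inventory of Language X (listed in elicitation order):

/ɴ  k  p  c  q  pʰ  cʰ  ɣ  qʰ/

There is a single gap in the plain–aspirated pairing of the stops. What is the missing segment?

Plain: /p/ (bilabial), /c/ (palatal), /k/ (velar), /q/ (uvular).
Aspirated: /pʰ/ (bilabial), /cʰ/ (palatal), /qʰ/ (uvular).
The velar row has no aspirated member, so the gap is the aspirated velar stop /kʰ/.

/kʰ/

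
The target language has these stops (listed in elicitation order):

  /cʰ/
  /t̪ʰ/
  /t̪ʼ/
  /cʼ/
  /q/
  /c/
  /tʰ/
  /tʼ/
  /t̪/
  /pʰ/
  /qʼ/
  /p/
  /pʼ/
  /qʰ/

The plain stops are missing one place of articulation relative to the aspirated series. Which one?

alveolar

Plain: /p/ (bilabial), /t̪/ (dental), /c/ (palatal), /q/ (uvular).
Aspirated: /pʰ/ (bilabial), /t̪ʰ/ (dental), /tʰ/ (alveolar), /cʰ/ (palatal), /qʰ/ (uvular).
Ejective: /pʼ/ (bilabial), /t̪ʼ/ (dental), /tʼ/ (alveolar), /cʼ/ (palatal), /qʼ/ (uvular).
Every place of articulation has a plain member except alveolar, where /t/ would be expected.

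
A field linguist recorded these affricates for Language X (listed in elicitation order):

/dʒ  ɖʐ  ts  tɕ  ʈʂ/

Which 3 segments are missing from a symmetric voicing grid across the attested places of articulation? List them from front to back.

place of articulation  voiceless  voiced  
alveolar          ts        —       
postalveolar      —         dʒ      
retroflex         ʈʂ        ɖʐ      
alveolo-palatal   tɕ        —       
Gaps, from front to back: alveolar lacks voiced (/dz/); postalveolar lacks voiceless (/tʃ/); alveolo-palatal lacks voiced (/dʑ/).

/dz/, /tʃ/, /dʑ/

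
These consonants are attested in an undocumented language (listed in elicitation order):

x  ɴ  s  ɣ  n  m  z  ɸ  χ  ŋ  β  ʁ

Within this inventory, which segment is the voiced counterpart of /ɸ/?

/ɸ/ is a voiceless bilabial fricative.
The voiced counterpart is a voiced bilabial fricative — in this inventory, /β/.

/β/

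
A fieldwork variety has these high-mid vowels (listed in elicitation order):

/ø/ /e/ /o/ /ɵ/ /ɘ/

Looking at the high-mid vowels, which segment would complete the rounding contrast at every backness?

/ɤ/

Unrounded: /e/ (front), /ɘ/ (central).
Rounded: /ø/ (front), /ɵ/ (central), /o/ (back).
The back row has no unrounded member, so the gap is the back unrounded vowel /ɤ/.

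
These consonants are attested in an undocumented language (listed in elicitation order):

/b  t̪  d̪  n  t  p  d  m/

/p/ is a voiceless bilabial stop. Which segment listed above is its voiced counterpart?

/b/

The voiced counterpart is a voiced bilabial stop — in this inventory, /b/.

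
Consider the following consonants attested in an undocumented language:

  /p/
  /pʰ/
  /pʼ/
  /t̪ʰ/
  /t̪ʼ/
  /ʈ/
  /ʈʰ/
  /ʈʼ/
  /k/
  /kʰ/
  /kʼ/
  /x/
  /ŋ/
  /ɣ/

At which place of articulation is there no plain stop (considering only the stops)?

Plain: /p/ (bilabial), /ʈ/ (retroflex), /k/ (velar).
Aspirated: /pʰ/ (bilabial), /t̪ʰ/ (dental), /ʈʰ/ (retroflex), /kʰ/ (velar).
Ejective: /pʼ/ (bilabial), /t̪ʼ/ (dental), /ʈʼ/ (retroflex), /kʼ/ (velar).
Every place of articulation has a plain member except dental, where /t̪/ would be expected.

dental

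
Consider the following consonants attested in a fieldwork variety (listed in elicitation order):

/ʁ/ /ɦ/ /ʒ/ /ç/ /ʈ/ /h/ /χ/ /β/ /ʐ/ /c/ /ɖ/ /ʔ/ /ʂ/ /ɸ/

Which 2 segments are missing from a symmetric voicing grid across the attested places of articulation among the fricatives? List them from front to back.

Voiceless: /ɸ/ (bilabial), /ʂ/ (retroflex), /ç/ (palatal), /χ/ (uvular), /h/ (glottal).
Voiced: /β/ (bilabial), /ʒ/ (postalveolar), /ʐ/ (retroflex), /ʁ/ (uvular), /ɦ/ (glottal).
Gaps, from front to back: postalveolar lacks voiceless (/ʃ/); palatal lacks voiced (/ʝ/).

/ʃ/, /ʝ/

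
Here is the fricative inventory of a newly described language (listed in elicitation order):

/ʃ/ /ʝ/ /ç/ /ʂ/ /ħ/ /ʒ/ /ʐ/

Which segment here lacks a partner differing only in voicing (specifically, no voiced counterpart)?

Postalveolar: /ʃ/ ~ /ʒ/
Retroflex: /ʂ/ ~ /ʐ/
Palatal: /ç/ ~ /ʝ/
Pharyngeal: only /ħ/ (voiceless); no voiced partner.
So /ħ/ is the unpaired segment.

/ħ/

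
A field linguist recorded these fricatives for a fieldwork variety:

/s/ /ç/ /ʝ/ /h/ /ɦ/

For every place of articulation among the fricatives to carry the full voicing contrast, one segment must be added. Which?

Voiceless: /s/ (alveolar), /ç/ (palatal), /h/ (glottal).
Voiced: /ʝ/ (palatal), /ɦ/ (glottal).
The alveolar row has no voiced member, so the gap is the voiced alveolar fricative /z/.

/z/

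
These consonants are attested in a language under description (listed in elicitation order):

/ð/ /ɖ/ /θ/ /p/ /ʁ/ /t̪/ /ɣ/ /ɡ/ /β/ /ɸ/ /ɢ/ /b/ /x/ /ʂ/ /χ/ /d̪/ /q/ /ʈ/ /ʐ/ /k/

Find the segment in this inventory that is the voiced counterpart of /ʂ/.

/ʂ/ is a voiceless retroflex fricative.
The voiced counterpart is a voiced retroflex fricative — in this inventory, /ʐ/.

/ʐ/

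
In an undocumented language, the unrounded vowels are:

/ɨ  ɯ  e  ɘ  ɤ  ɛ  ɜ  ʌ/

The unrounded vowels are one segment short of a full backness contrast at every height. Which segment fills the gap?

Front: /e/ (high-mid), /ɛ/ (low-mid).
Central: /ɨ/ (high), /ɘ/ (high-mid), /ɜ/ (low-mid).
Back: /ɯ/ (high), /ɤ/ (high-mid), /ʌ/ (low-mid).
The high row has no front member, so the gap is the high front unrounded vowel /i/.

/i/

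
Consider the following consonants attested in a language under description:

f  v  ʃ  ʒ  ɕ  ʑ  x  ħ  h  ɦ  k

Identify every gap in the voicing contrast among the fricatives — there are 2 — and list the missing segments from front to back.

/ɣ/, /ʕ/

labiodental: voiceless /f/, voiced /v/.
postalveolar: voiceless /ʃ/, voiced /ʒ/.
alveolo-palatal: voiceless /ɕ/, voiced /ʑ/.
velar: voiceless /x/, voiced —.
pharyngeal: voiceless /ħ/, voiced —.
glottal: voiceless /h/, voiced /ɦ/.
Gaps, from front to back: velar lacks voiced (/ɣ/); pharyngeal lacks voiced (/ʕ/).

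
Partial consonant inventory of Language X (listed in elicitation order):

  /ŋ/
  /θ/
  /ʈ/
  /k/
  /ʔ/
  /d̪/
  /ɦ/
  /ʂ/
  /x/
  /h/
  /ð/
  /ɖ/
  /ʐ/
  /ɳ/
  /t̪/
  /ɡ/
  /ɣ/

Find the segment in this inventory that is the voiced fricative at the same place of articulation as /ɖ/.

/ɖ/ is a voiced retroflex stop.
The voiced fricative at the same place is a voiced retroflex fricative — in this inventory, /ʐ/.

/ʐ/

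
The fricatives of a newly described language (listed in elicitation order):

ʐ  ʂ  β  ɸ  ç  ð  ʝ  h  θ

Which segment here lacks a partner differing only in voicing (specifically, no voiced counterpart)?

/h/

Bilabial: /ɸ/ ~ /β/
Dental: /θ/ ~ /ð/
Retroflex: /ʂ/ ~ /ʐ/
Palatal: /ç/ ~ /ʝ/
Glottal: only /h/ (voiceless); no voiced partner.
So /h/ is the unpaired segment.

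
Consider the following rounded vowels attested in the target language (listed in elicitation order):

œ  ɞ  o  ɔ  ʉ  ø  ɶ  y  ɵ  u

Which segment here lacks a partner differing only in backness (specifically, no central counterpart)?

High: /y/ ~ /ʉ/ ~ /u/
High-mid: /ø/ ~ /ɵ/ ~ /o/
Low-mid: /œ/ ~ /ɞ/ ~ /ɔ/
Low: only /ɶ/ (front); no central partner.
So /ɶ/ is the unpaired segment.

/ɶ/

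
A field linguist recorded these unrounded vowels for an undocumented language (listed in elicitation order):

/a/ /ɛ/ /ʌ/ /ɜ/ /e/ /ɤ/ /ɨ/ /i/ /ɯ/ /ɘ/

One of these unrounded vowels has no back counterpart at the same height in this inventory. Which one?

/a/

High: /i/ ~ /ɨ/ ~ /ɯ/
High-mid: /e/ ~ /ɘ/ ~ /ɤ/
Low-mid: /ɛ/ ~ /ɜ/ ~ /ʌ/
Low: only /a/ (front); no back partner.
So /a/ is the unpaired segment.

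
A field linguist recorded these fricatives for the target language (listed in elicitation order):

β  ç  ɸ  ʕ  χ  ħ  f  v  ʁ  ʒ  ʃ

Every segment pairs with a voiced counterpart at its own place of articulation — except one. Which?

Bilabial: /ɸ/ ~ /β/
Labiodental: /f/ ~ /v/
Postalveolar: /ʃ/ ~ /ʒ/
Uvular: /χ/ ~ /ʁ/
Pharyngeal: /ħ/ ~ /ʕ/
Palatal: only /ç/ (voiceless); no voiced partner.
So /ç/ is the unpaired segment.

/ç/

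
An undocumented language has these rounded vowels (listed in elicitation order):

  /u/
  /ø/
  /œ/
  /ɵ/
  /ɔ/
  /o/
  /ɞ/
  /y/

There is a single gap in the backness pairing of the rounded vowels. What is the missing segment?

high: front /y/, central —, back /u/.
high-mid: front /ø/, central /ɵ/, back /o/.
low-mid: front /œ/, central /ɞ/, back /ɔ/.
The high row has no central member, so the gap is the high central rounded vowel /ʉ/.

/ʉ/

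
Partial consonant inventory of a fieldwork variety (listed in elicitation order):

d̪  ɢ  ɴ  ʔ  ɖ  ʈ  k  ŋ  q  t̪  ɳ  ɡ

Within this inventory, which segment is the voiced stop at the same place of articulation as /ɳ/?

/ɖ/

/ɳ/ is a retroflex nasal.
The voiced stop at the same place is a voiced retroflex stop — in this inventory, /ɖ/.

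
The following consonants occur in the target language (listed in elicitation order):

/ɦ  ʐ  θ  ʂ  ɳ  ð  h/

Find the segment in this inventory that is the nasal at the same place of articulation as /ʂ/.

/ɳ/

/ʂ/ is a voiceless retroflex fricative.
The nasal at the same place is a retroflex nasal — in this inventory, /ɳ/.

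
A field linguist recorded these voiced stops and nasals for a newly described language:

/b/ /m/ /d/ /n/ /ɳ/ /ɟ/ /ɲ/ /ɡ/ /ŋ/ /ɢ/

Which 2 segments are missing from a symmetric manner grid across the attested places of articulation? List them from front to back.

bilabial: oral stop /b/, nasal /m/.
alveolar: oral stop /d/, nasal /n/.
retroflex: oral stop —, nasal /ɳ/.
palatal: oral stop /ɟ/, nasal /ɲ/.
velar: oral stop /ɡ/, nasal /ŋ/.
uvular: oral stop /ɢ/, nasal —.
Gaps, from front to back: retroflex lacks oral stop (/ɖ/); uvular lacks nasal (/ɴ/).

/ɖ/, /ɴ/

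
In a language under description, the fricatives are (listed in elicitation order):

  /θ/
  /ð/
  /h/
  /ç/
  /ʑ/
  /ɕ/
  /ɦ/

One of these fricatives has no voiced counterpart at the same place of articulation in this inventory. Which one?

/ç/

Dental: /θ/ ~ /ð/
Alveolo-palatal: /ɕ/ ~ /ʑ/
Glottal: /h/ ~ /ɦ/
Palatal: only /ç/ (voiceless); no voiced partner.
So /ç/ is the unpaired segment.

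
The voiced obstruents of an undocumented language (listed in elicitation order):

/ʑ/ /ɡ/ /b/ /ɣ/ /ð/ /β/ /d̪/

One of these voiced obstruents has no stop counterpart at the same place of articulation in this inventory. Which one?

Bilabial: /b/ ~ /β/
Dental: /d̪/ ~ /ð/
Velar: /ɡ/ ~ /ɣ/
Alveolo-palatal: only /ʑ/ (fricative); no stop partner.
So /ʑ/ is the unpaired segment.

/ʑ/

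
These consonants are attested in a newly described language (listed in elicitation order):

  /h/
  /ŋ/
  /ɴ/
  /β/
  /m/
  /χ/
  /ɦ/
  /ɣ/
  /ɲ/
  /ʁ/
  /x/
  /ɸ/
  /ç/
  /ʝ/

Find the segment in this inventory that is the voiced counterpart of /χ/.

/χ/ is a voiceless uvular fricative.
The voiced counterpart is a voiced uvular fricative — in this inventory, /ʁ/.

/ʁ/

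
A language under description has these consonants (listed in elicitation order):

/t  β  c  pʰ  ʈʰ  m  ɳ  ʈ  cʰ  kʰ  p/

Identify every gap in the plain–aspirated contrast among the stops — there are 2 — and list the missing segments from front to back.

/tʰ/, /k/

place of articulation  plain     aspirated
bilabial          p         pʰ      
alveolar          t         —       
retroflex         ʈ         ʈʰ      
palatal           c         cʰ      
velar             —         kʰ      
Gaps, from front to back: alveolar lacks aspirated (/tʰ/); velar lacks plain (/k/).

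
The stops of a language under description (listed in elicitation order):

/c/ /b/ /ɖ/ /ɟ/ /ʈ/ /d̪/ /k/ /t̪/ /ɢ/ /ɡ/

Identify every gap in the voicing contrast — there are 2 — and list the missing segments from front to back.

/p/, /q/

bilabial: voiceless —, voiced /b/.
dental: voiceless /t̪/, voiced /d̪/.
retroflex: voiceless /ʈ/, voiced /ɖ/.
palatal: voiceless /c/, voiced /ɟ/.
velar: voiceless /k/, voiced /ɡ/.
uvular: voiceless —, voiced /ɢ/.
Gaps, from front to back: bilabial lacks voiceless (/p/); uvular lacks voiceless (/q/).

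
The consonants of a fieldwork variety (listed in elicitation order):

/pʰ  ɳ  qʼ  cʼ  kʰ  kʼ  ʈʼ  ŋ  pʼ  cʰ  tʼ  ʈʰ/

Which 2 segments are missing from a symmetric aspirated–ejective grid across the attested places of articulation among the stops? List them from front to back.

Aspirated: /pʰ/ (bilabial), /ʈʰ/ (retroflex), /cʰ/ (palatal), /kʰ/ (velar).
Ejective: /pʼ/ (bilabial), /tʼ/ (alveolar), /ʈʼ/ (retroflex), /cʼ/ (palatal), /kʼ/ (velar), /qʼ/ (uvular).
Gaps, from front to back: alveolar lacks aspirated (/tʰ/); uvular lacks aspirated (/qʰ/).

/tʰ/, /qʰ/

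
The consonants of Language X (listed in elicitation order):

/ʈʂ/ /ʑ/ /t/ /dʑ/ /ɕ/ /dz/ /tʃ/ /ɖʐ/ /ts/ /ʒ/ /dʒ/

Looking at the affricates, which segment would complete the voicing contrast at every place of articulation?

place of articulation  voiceless  voiced  
alveolar          ts        dz      
postalveolar      tʃ        dʒ      
retroflex         ʈʂ        ɖʐ      
alveolo-palatal   —         dʑ      
The alveolo-palatal row has no voiceless member, so the gap is the voiceless alveolo-palatal affricate /tɕ/.

/tɕ/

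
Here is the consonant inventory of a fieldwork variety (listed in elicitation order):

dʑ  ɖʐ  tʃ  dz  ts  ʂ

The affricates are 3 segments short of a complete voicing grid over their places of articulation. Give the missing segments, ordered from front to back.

/dʒ/, /ʈʂ/, /tɕ/

alveolar: voiceless /ts/, voiced /dz/.
postalveolar: voiceless /tʃ/, voiced —.
retroflex: voiceless —, voiced /ɖʐ/.
alveolo-palatal: voiceless —, voiced /dʑ/.
Gaps, from front to back: postalveolar lacks voiced (/dʒ/); retroflex lacks voiceless (/ʈʂ/); alveolo-palatal lacks voiceless (/tɕ/).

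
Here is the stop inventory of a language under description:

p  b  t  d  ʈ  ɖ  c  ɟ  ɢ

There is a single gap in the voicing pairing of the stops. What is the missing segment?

/q/

place of articulation  voiceless  voiced  
bilabial          p         b       
alveolar          t         d       
retroflex         ʈ         ɖ       
palatal           c         ɟ       
uvular            —         ɢ       
The uvular row has no voiceless member, so the gap is the voiceless uvular stop /q/.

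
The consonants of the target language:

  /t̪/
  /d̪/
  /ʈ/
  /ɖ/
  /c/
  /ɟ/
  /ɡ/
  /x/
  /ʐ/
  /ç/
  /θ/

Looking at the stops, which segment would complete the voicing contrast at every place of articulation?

place of articulation  voiceless  voiced  
dental            t̪        d̪      
retroflex         ʈ         ɖ       
palatal           c         ɟ       
velar             —         ɡ       
The velar row has no voiceless member, so the gap is the voiceless velar stop /k/.

/k/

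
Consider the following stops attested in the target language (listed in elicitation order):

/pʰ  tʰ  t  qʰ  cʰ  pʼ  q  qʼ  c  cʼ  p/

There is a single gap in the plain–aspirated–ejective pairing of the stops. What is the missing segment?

Plain: /p/ (bilabial), /t/ (alveolar), /c/ (palatal), /q/ (uvular).
Aspirated: /pʰ/ (bilabial), /tʰ/ (alveolar), /cʰ/ (palatal), /qʰ/ (uvular).
Ejective: /pʼ/ (bilabial), /cʼ/ (palatal), /qʼ/ (uvular).
The alveolar row has no ejective member, so the gap is the ejective alveolar stop /tʼ/.

/tʼ/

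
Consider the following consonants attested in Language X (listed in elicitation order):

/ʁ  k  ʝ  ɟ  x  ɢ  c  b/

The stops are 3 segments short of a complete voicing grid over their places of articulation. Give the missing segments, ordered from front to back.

Voiceless: /c/ (palatal), /k/ (velar).
Voiced: /b/ (bilabial), /ɟ/ (palatal), /ɢ/ (uvular).
Gaps, from front to back: bilabial lacks voiceless (/p/); velar lacks voiced (/ɡ/); uvular lacks voiceless (/q/).

/p/, /ɡ/, /q/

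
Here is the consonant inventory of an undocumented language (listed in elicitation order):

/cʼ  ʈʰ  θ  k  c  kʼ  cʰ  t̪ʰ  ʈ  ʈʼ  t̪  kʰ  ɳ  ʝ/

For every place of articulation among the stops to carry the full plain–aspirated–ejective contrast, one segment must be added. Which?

/t̪ʼ/

place of articulation  plain     aspirated  ejective
dental            t̪        t̪ʰ       —       
retroflex         ʈ         ʈʰ        ʈʼ      
palatal           c         cʰ        cʼ      
velar             k         kʰ        kʼ      
The dental row has no ejective member, so the gap is the ejective dental stop /t̪ʼ/.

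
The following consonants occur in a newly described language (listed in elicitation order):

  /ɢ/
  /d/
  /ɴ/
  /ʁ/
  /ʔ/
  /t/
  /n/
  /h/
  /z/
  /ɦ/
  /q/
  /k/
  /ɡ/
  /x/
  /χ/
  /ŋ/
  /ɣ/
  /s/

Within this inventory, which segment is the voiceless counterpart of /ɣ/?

/x/

/ɣ/ is a voiced velar fricative.
The voiceless counterpart is a voiceless velar fricative — in this inventory, /x/.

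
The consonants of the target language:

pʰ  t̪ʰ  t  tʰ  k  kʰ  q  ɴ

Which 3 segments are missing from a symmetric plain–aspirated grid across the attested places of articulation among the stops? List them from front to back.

/p/, /t̪/, /qʰ/

place of articulation  plain     aspirated
bilabial          —         pʰ      
dental            —         t̪ʰ     
alveolar          t         tʰ      
velar             k         kʰ      
uvular            q         —       
Gaps, from front to back: bilabial lacks plain (/p/); dental lacks plain (/t̪/); uvular lacks aspirated (/qʰ/).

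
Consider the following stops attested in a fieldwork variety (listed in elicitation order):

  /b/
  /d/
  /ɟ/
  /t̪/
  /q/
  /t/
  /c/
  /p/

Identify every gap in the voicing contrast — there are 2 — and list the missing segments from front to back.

place of articulation  voiceless  voiced  
bilabial          p         b       
dental            t̪        —       
alveolar          t         d       
palatal           c         ɟ       
uvular            q         —       
Gaps, from front to back: dental lacks voiced (/d̪/); uvular lacks voiced (/ɢ/).

/d̪/, /ɢ/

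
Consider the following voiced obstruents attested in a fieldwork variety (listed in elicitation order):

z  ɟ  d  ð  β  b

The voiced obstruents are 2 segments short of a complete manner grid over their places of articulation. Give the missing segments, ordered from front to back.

/d̪/, /ʝ/

Stop: /b/ (bilabial), /d/ (alveolar), /ɟ/ (palatal).
Fricative: /β/ (bilabial), /ð/ (dental), /z/ (alveolar).
Gaps, from front to back: dental lacks stop (/d̪/); palatal lacks fricative (/ʝ/).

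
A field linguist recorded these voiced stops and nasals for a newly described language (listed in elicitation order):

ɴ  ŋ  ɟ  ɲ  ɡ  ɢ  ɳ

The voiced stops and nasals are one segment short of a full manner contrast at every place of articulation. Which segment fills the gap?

/ɖ/

Oral stop: /ɟ/ (palatal), /ɡ/ (velar), /ɢ/ (uvular).
Nasal: /ɳ/ (retroflex), /ɲ/ (palatal), /ŋ/ (velar), /ɴ/ (uvular).
The retroflex row has no oral stop member, so the gap is the retroflex oral stop /ɖ/.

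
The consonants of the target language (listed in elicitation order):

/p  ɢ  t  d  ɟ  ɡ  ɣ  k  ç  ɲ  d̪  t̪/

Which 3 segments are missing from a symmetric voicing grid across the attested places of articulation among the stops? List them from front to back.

/b/, /c/, /q/

bilabial: voiceless /p/, voiced —.
dental: voiceless /t̪/, voiced /d̪/.
alveolar: voiceless /t/, voiced /d/.
palatal: voiceless —, voiced /ɟ/.
velar: voiceless /k/, voiced /ɡ/.
uvular: voiceless —, voiced /ɢ/.
Gaps, from front to back: bilabial lacks voiced (/b/); palatal lacks voiceless (/c/); uvular lacks voiceless (/q/).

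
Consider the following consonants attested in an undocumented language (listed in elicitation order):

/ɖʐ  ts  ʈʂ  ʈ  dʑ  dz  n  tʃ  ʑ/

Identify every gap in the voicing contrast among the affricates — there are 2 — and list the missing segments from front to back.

place of articulation  voiceless  voiced  
alveolar          ts        dz      
postalveolar      tʃ        —       
retroflex         ʈʂ        ɖʐ      
alveolo-palatal   —         dʑ      
Gaps, from front to back: postalveolar lacks voiced (/dʒ/); alveolo-palatal lacks voiceless (/tɕ/).

/dʒ/, /tɕ/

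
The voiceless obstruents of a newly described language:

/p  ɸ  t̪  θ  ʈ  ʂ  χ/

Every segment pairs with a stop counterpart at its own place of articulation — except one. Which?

Bilabial: /p/ ~ /ɸ/
Dental: /t̪/ ~ /θ/
Retroflex: /ʈ/ ~ /ʂ/
Uvular: only /χ/ (fricative); no stop partner.
So /χ/ is the unpaired segment.

/χ/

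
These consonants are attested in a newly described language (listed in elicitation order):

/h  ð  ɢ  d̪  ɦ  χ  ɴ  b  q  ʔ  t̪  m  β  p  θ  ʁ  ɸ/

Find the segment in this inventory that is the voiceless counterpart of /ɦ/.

/ɦ/ is a voiced glottal fricative.
The voiceless counterpart is a voiceless glottal fricative — in this inventory, /h/.

/h/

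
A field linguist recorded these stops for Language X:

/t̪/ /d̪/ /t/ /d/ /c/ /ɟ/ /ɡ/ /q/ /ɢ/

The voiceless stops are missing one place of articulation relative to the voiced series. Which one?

velar

Voiceless: /t̪/ (dental), /t/ (alveolar), /c/ (palatal), /q/ (uvular).
Voiced: /d̪/ (dental), /d/ (alveolar), /ɟ/ (palatal), /ɡ/ (velar), /ɢ/ (uvular).
Every place of articulation has a voiceless member except velar, where /k/ would be expected.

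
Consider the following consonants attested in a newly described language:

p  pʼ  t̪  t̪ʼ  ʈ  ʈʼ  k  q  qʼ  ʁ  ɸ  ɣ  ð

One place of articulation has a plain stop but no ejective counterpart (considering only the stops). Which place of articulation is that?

bilabial: plain /p/, ejective /pʼ/.
dental: plain /t̪/, ejective /t̪ʼ/.
retroflex: plain /ʈ/, ejective /ʈʼ/.
velar: plain /k/, ejective —.
uvular: plain /q/, ejective /qʼ/.
Every place of articulation has an ejective member except velar, where /kʼ/ would be expected.

velar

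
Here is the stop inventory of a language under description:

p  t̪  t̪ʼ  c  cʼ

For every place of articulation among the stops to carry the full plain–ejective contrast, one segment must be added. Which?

/pʼ/

Plain: /p/ (bilabial), /t̪/ (dental), /c/ (palatal).
Ejective: /t̪ʼ/ (dental), /cʼ/ (palatal).
The bilabial row has no ejective member, so the gap is the ejective bilabial stop /pʼ/.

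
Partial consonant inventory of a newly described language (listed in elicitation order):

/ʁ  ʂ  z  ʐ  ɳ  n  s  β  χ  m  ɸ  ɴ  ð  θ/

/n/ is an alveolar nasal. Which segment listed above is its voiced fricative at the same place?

/z/

The voiced fricative at the same place is a voiced alveolar fricative — in this inventory, /z/.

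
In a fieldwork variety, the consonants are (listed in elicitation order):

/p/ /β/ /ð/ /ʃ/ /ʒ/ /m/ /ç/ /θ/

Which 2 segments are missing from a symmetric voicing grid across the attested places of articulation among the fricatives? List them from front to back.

/ɸ/, /ʝ/

place of articulation  voiceless  voiced  
bilabial          —         β       
dental            θ         ð       
postalveolar      ʃ         ʒ       
palatal           ç         —       
Gaps, from front to back: bilabial lacks voiceless (/ɸ/); palatal lacks voiced (/ʝ/).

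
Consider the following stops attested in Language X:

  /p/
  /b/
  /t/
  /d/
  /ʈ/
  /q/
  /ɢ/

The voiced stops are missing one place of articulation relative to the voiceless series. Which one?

Voiceless: /p/ (bilabial), /t/ (alveolar), /ʈ/ (retroflex), /q/ (uvular).
Voiced: /b/ (bilabial), /d/ (alveolar), /ɢ/ (uvular).
Every place of articulation has a voiced member except retroflex, where /ɖ/ would be expected.

retroflex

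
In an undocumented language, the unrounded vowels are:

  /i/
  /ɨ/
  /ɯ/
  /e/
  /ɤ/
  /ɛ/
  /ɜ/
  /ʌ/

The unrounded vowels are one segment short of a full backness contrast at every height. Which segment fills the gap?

Front: /i/ (high), /e/ (high-mid), /ɛ/ (low-mid).
Central: /ɨ/ (high), /ɜ/ (low-mid).
Back: /ɯ/ (high), /ɤ/ (high-mid), /ʌ/ (low-mid).
The high-mid row has no central member, so the gap is the high-mid central unrounded vowel /ɘ/.

/ɘ/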